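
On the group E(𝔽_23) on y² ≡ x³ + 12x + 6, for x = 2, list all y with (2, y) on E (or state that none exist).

none

x³ + 12x + 6 = 38 ≡ 15 (mod 23).
15 is a non-residue mod 23; no y exists.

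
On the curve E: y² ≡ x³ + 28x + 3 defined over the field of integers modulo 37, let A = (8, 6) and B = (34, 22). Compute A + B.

(8, 6) + (34, 22). λ = (22 - 6)/(34 - 8) ≡ 16/26 mod 37. 26⁻¹ ≡ 10 (mod 37), so λ ≡ 12.
  x = λ² - 8 - 34 = 144 - 42 ≡ 28; y = λ·(8 - 28) - 6 ≡ 13. → (28, 13)

(28, 13)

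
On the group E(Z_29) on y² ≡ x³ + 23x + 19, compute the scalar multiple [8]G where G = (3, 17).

Repeated addition: build up to 8G.
2G: tangent at (3, 17): λ = (3·3² + 23)/(2·17) ≡ 21/5. 5⁻¹ ≡ 6 (mod 29), so λ ≡ 21·6 ≡ 10.
  x = λ² - 3 - 3 = 100 - 6 ≡ 7; y = λ·(3 - 7) - 17 ≡ 1. → (7, 1)
3G: (7, 1) + (3, 17). λ = (17 - 1)/(3 - 7) ≡ 16/25 mod 29. 25⁻¹ ≡ 7 (mod 29) since 25·7 = 175 ≡ 1, so λ ≡ 25.
  x = λ² - 7 - 3 = 625 - 10 ≡ 6; y = λ·(7 - 6) - 1 ≡ 24. → (6, 24)
4G: (6, 24) + (3, 17). λ = (17 - 24)/(3 - 6) ≡ 22/26 mod 29. 26⁻¹ ≡ 19 (mod 29), so λ ≡ 12.
  x = λ² - 6 - 3 = 144 - 9 ≡ 19; y = λ·(6 - 19) - 24 ≡ 23. → (19, 23)
5G: (19, 23) + (3, 17). λ = (17 - 23)/(3 - 19) ≡ 23/13 mod 29. 13⁻¹ ≡ 9 (mod 29), so λ ≡ 4.
  x = λ² - 19 - 3 = 16 - 22 ≡ 23; y = λ·(19 - 23) - 23 ≡ 19. → (23, 19)
6G: (23, 19) + (3, 17). λ = (17 - 19)/(3 - 23) ≡ 27/9 mod 29. 9⁻¹ ≡ 13 (mod 29), so λ ≡ 3.
  x = λ² - 23 - 3 = 9 - 26 ≡ 12; y = λ·(23 - 12) - 19 ≡ 14. → (12, 14)
7G: (12, 14) + (3, 17). λ = (17 - 14)/(3 - 12) ≡ 3/20 mod 29. 20⁻¹ ≡ 16 (mod 29) since 20·16 = 320 ≡ 1, so λ ≡ 19.
  x = λ² - 12 - 3 = 361 - 15 ≡ 27; y = λ·(12 - 27) - 14 ≡ 20. → (27, 20)
8G: (27, 20) + (3, 17). λ = (17 - 20)/(3 - 27) ≡ 26/5 mod 29. 5⁻¹ ≡ 6 (mod 29), so λ ≡ 11.
  x = λ² - 27 - 3 = 121 - 30 ≡ 4; y = λ·(27 - 4) - 20 ≡ 1. → (4, 1)

(4, 1)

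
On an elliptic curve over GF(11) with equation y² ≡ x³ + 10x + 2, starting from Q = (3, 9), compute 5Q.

Double-and-add on 5 = (101)₂. Start with Q = (3, 9) for the leading 1-bit.
double: tangent at (3, 9): λ = (3·3² + 10)/(2·9) ≡ 4/7. 7⁻¹ ≡ 8 (mod 11), so λ ≡ 4·8 ≡ 10.
  x = λ² - 3 - 3 = 100 - 6 ≡ 6; y = λ·(3 - 6) - 9 ≡ 5. → (6, 5)
double: tangent at (6, 5): λ = (3·6² + 10)/(2·5) ≡ 8/10. 10⁻¹ ≡ 10 (mod 11) since 10·10 = 100 ≡ 1, so λ ≡ 8·10 ≡ 3.
  x = λ² - 6 - 6 = 9 - 12 ≡ 8; y = λ·(6 - 8) - 5 ≡ 0. → (8, 0)
add Q: (8, 0) + (3, 9). λ = (9 - 0)/(3 - 8) ≡ 9/6 mod 11. 6⁻¹ ≡ 2 (mod 11), so λ ≡ 7.
  x = λ² - 8 - 3 = 49 - 11 ≡ 5; y = λ·(8 - 5) - 0 ≡ 10. → (5, 10)

(5, 10)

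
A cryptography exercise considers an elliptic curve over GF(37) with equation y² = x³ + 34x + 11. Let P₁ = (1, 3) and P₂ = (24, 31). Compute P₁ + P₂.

(16, 27)

(1, 3) + (24, 31). λ = (31 - 3)/(24 - 1) ≡ 28/23 mod 37. 23⁻¹ ≡ 29 (mod 37), so λ ≡ 35.
  x = λ² - 1 - 24 = 1225 - 25 ≡ 16; y = λ·(1 - 16) - 3 ≡ 27. → (16, 27)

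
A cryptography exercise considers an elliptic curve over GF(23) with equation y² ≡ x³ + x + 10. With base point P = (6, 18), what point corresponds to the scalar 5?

(14, 10)

Double-and-add on 5 = (101)₂. Start with P = (6, 18) for the leading 1-bit.
double: tangent at (6, 18): λ = (3·6² + 1)/(2·18) ≡ 17/13. 13⁻¹ ≡ 16 (mod 23) since 13·16 = 208 ≡ 1, so λ ≡ 17·16 ≡ 19.
  x = λ² - 6 - 6 = 361 - 12 ≡ 4; y = λ·(6 - 4) - 18 ≡ 20. → (4, 20)
double: tangent at (4, 20): λ = (3·4² + 1)/(2·20) ≡ 3/17. 17⁻¹ ≡ 19 (mod 23), so λ ≡ 3·19 ≡ 11.
  x = λ² - 4 - 4 = 121 - 8 ≡ 21; y = λ·(4 - 21) - 20 ≡ 0. → (21, 0)
add P: (21, 0) + (6, 18). λ = (18 - 0)/(6 - 21) ≡ 18/8 mod 23. 8⁻¹ ≡ 3 (mod 23), so λ ≡ 8.
  x = λ² - 21 - 6 = 64 - 27 ≡ 14; y = λ·(21 - 14) - 0 ≡ 10. → (14, 10)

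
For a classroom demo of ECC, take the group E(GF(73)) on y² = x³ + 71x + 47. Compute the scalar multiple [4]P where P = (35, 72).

(17, 53)

Double-and-add on 4 = (100)₂. Start with P = (35, 72) for the leading 1-bit.
double: tangent at (35, 72): λ = (3·35² + 71)/(2·72) ≡ 23/71. 71⁻¹ ≡ 36 (mod 73), so λ ≡ 23·36 ≡ 25.
  x = λ² - 35 - 35 = 625 - 70 ≡ 44; y = λ·(35 - 44) - 72 ≡ 68. → (44, 68)
double: tangent at (44, 68): λ = (3·44² + 71)/(2·68) ≡ 39/63. 63⁻¹ ≡ 51 (mod 73) since 63·51 = 3213 ≡ 1, so λ ≡ 39·51 ≡ 18.
  x = λ² - 44 - 44 = 324 - 88 ≡ 17; y = λ·(44 - 17) - 68 ≡ 53. → (17, 53)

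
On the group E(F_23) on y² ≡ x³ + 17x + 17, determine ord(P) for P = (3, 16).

6

2P: tangent at (3, 16): λ = (3·3² + 17)/(2·16) ≡ 21/9. 9⁻¹ ≡ 18 (mod 23), so λ ≡ 21·18 ≡ 10.
  x = λ² - 3 - 3 = 100 - 6 ≡ 2; y = λ·(3 - 2) - 16 ≡ 17. → (2, 17)
3P: (2, 17) + (3, 16). λ = (16 - 17)/(3 - 2) ≡ 22/1 mod 23. 1⁻¹ ≡ 1 (mod 23), so λ ≡ 22.
  x = λ² - 2 - 3 = 484 - 5 ≡ 19; y = λ·(2 - 19) - 17 ≡ 0. → (19, 0)
4P: (19, 0) + (3, 16). λ = (16 - 0)/(3 - 19) ≡ 16/7 mod 23. 7⁻¹ ≡ 10 (mod 23), so λ ≡ 22.
  x = λ² - 19 - 3 = 484 - 22 ≡ 2; y = λ·(19 - 2) - 0 ≡ 6. → (2, 6)
5P: (2, 6) + (3, 16). λ = (16 - 6)/(3 - 2) ≡ 10/1 mod 23. 1⁻¹ ≡ 1 (mod 23) since 1·1 = 1 ≡ 1, so λ ≡ 10.
  x = λ² - 2 - 3 = 100 - 5 ≡ 3; y = λ·(2 - 3) - 6 ≡ 7. → (3, 7)
6P: (3, 7) + (3, 16): same x and y₁ ≡ -y₂, so the sum is 𝒪.
6P = 𝒪, so the order is 6.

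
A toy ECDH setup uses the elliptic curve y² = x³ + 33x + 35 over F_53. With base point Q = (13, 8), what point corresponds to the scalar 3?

Repeated addition: build up to 3Q.
2Q: tangent at (13, 8): λ = (3·13² + 33)/(2·8) ≡ 10/16. 16⁻¹ ≡ 10 (mod 53) since 16·10 = 160 ≡ 1, so λ ≡ 10·10 ≡ 47.
  x = λ² - 13 - 13 = 2209 - 26 ≡ 10; y = λ·(13 - 10) - 8 ≡ 27. → (10, 27)
3Q: (10, 27) + (13, 8). λ = (8 - 27)/(13 - 10) ≡ 34/3 mod 53. 3⁻¹ ≡ 18 (mod 53), so λ ≡ 29.
  x = λ² - 10 - 13 = 841 - 23 ≡ 23; y = λ·(10 - 23) - 27 ≡ 20. → (23, 20)

(23, 20)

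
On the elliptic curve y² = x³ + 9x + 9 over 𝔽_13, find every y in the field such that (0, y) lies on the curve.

x³ + 9x + 9 = 9 ≡ 9 (mod 13).
Square roots of 9 mod 13: 3 and 10 (since 3² = 9 ≡ 9).

3, 10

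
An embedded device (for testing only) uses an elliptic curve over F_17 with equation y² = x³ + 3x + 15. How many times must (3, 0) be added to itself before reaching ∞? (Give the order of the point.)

2P: (3, 0) + (3, 0): same x and y₁ ≡ -y₂, so the sum is ∞.
2P = ∞, so the order is 2.

2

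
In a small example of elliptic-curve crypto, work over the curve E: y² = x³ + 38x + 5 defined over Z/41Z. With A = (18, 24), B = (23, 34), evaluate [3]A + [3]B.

(18, 24)

First 3A:
Repeated addition: build up to 3A.
2A: tangent at (18, 24): λ = (3·18² + 38)/(2·24) ≡ 26/7. 7⁻¹ ≡ 6 (mod 41) since 7·6 = 42 ≡ 1, so λ ≡ 26·6 ≡ 33.
  x = λ² - 18 - 18 = 1089 - 36 ≡ 28; y = λ·(18 - 28) - 24 ≡ 15. → (28, 15)
3A: (28, 15) + (18, 24). λ = (24 - 15)/(18 - 28) ≡ 9/31 mod 41. 31⁻¹ ≡ 4 (mod 41) since 31·4 = 124 ≡ 1, so λ ≡ 36.
  x = λ² - 28 - 18 = 1296 - 46 ≡ 20; y = λ·(28 - 20) - 15 ≡ 27. → (20, 27)
3A = (20, 27).
Next 3B:
Repeated addition: build up to 3B.
2B: tangent at (23, 34): λ = (3·23² + 38)/(2·34) ≡ 26/27. 27⁻¹ ≡ 38 (mod 41), so λ ≡ 26·38 ≡ 4.
  x = λ² - 23 - 23 = 16 - 46 ≡ 11; y = λ·(23 - 11) - 34 ≡ 14. → (11, 14)
3B: (11, 14) + (23, 34). λ = (34 - 14)/(23 - 11) ≡ 20/12 mod 41. 12⁻¹ ≡ 24 (mod 41), so λ ≡ 29.
  x = λ² - 11 - 23 = 841 - 34 ≡ 28; y = λ·(11 - 28) - 14 ≡ 26. → (28, 26)
3B = (28, 26).
Finally 3A + 3B:
(20, 27) + (28, 26). λ = (26 - 27)/(28 - 20) ≡ 40/8 mod 41. 8⁻¹ ≡ 36 (mod 41), so λ ≡ 5.
  x = λ² - 20 - 28 = 25 - 48 ≡ 18; y = λ·(20 - 18) - 27 ≡ 24. → (18, 24)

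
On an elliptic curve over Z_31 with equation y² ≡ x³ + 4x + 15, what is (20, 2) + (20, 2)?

(10, 1)

tangent at (20, 2): λ = (3·20² + 4)/(2·2) ≡ 26/4. 4⁻¹ ≡ 8 (mod 31), so λ ≡ 26·8 ≡ 22.
  x = λ² - 20 - 20 = 484 - 40 ≡ 10; y = λ·(20 - 10) - 2 ≡ 1. → (10, 1)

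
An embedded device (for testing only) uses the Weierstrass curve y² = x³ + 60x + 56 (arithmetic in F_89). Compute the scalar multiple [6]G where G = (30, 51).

(9, 41)

Repeated addition: build up to 6G.
2G: tangent at (30, 51): λ = (3·30² + 60)/(2·51) ≡ 1/13. 13⁻¹ ≡ 48 (mod 89), so λ ≡ 1·48 ≡ 48.
  x = λ² - 30 - 30 = 2304 - 60 ≡ 19; y = λ·(30 - 19) - 51 ≡ 32. → (19, 32)
3G: (19, 32) + (30, 51). λ = (51 - 32)/(30 - 19) ≡ 19/11 mod 89. 11⁻¹ ≡ 81 (mod 89) since 11·81 = 891 ≡ 1, so λ ≡ 26.
  x = λ² - 19 - 30 = 676 - 49 ≡ 4; y = λ·(19 - 4) - 32 ≡ 2. → (4, 2)
4G: (4, 2) + (30, 51). λ = (51 - 2)/(30 - 4) ≡ 49/26 mod 89. 26⁻¹ ≡ 24 (mod 89) since 26·24 = 624 ≡ 1, so λ ≡ 19.
  x = λ² - 4 - 30 = 361 - 34 ≡ 60; y = λ·(4 - 60) - 2 ≡ 2. → (60, 2)
5G: (60, 2) + (30, 51). λ = (51 - 2)/(30 - 60) ≡ 49/59 mod 89. 59⁻¹ ≡ 86 (mod 89), so λ ≡ 31.
  x = λ² - 60 - 30 = 961 - 90 ≡ 70; y = λ·(60 - 70) - 2 ≡ 44. → (70, 44)
6G: (70, 44) + (30, 51). λ = (51 - 44)/(30 - 70) ≡ 7/49 mod 89. 49⁻¹ ≡ 20 (mod 89) since 49·20 = 980 ≡ 1, so λ ≡ 51.
  x = λ² - 70 - 30 = 2601 - 100 ≡ 9; y = λ·(70 - 9) - 44 ≡ 41. → (9, 41)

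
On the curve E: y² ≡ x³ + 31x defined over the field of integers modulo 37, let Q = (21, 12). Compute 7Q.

(16, 35)

Repeated addition: build up to 7Q.
2Q: tangent at (21, 12): λ = (3·21² + 31)/(2·12) ≡ 22/24. 24⁻¹ ≡ 17 (mod 37), so λ ≡ 22·17 ≡ 4.
  x = λ² - 21 - 21 = 16 - 42 ≡ 11; y = λ·(21 - 11) - 12 ≡ 28. → (11, 28)
3Q: (11, 28) + (21, 12). λ = (12 - 28)/(21 - 11) ≡ 21/10 mod 37. 10⁻¹ ≡ 26 (mod 37), so λ ≡ 28.
  x = λ² - 11 - 21 = 784 - 32 ≡ 12; y = λ·(11 - 12) - 28 ≡ 18. → (12, 18)
4Q: (12, 18) + (21, 12). λ = (12 - 18)/(21 - 12) ≡ 31/9 mod 37. 9⁻¹ ≡ 33 (mod 37) since 9·33 = 297 ≡ 1, so λ ≡ 24.
  x = λ² - 12 - 21 = 576 - 33 ≡ 25; y = λ·(12 - 25) - 18 ≡ 3. → (25, 3)
5Q: (25, 3) + (21, 12). λ = (12 - 3)/(21 - 25) ≡ 9/33 mod 37. 33⁻¹ ≡ 9 (mod 37), so λ ≡ 7.
  x = λ² - 25 - 21 = 49 - 46 ≡ 3; y = λ·(25 - 3) - 3 ≡ 3. → (3, 3)
6Q: (3, 3) + (21, 12). λ = (12 - 3)/(21 - 3) ≡ 9/18 mod 37. 18⁻¹ ≡ 35 (mod 37) since 18·35 = 630 ≡ 1, so λ ≡ 19.
  x = λ² - 3 - 21 = 361 - 24 ≡ 4; y = λ·(3 - 4) - 3 ≡ 15. → (4, 15)
7Q: (4, 15) + (21, 12). λ = (12 - 15)/(21 - 4) ≡ 34/17 mod 37. 17⁻¹ ≡ 24 (mod 37), so λ ≡ 2.
  x = λ² - 4 - 21 = 4 - 25 ≡ 16; y = λ·(4 - 16) - 15 ≡ 35. → (16, 35)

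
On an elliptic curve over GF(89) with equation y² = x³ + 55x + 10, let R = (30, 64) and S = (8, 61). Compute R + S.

(17, 47)

(30, 64) + (8, 61). λ = (61 - 64)/(8 - 30) ≡ 86/67 mod 89. 67⁻¹ ≡ 4 (mod 89), so λ ≡ 77.
  x = λ² - 30 - 8 = 5929 - 38 ≡ 17; y = λ·(30 - 17) - 64 ≡ 47. → (17, 47)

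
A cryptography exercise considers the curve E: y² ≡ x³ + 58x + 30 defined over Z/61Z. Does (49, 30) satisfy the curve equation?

y² = 30² ≡ 46; x³ + 58x + 30 = 120521 ≡ 46 (mod 61). 46 = 46.

yes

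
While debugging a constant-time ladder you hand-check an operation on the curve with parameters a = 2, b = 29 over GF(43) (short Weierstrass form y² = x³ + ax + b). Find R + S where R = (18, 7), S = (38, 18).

(36, 39)

(18, 7) + (38, 18). λ = (18 - 7)/(38 - 18) ≡ 11/20 mod 43. 20⁻¹ ≡ 28 (mod 43) since 20·28 = 560 ≡ 1, so λ ≡ 7.
  x = λ² - 18 - 38 = 49 - 56 ≡ 36; y = λ·(18 - 36) - 7 ≡ 39. → (36, 39)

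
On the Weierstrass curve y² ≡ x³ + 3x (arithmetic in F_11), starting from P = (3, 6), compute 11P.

Double-and-add on 11 = (1011)₂. Start with P = (3, 6) for the leading 1-bit.
double: tangent at (3, 6): λ = (3·3² + 3)/(2·6) ≡ 8/1. 1⁻¹ ≡ 1 (mod 11), so λ ≡ 8·1 ≡ 8.
  x = λ² - 3 - 3 = 64 - 6 ≡ 3; y = λ·(3 - 3) - 6 ≡ 5. → (3, 5)
double: tangent at (3, 5): λ = (3·3² + 3)/(2·5) ≡ 8/10. 10⁻¹ ≡ 10 (mod 11), so λ ≡ 8·10 ≡ 3.
  x = λ² - 3 - 3 = 9 - 6 ≡ 3; y = λ·(3 - 3) - 5 ≡ 6. → (3, 6)
add P: tangent at (3, 6): λ = (3·3² + 3)/(2·6) ≡ 8/1. 1⁻¹ ≡ 1 (mod 11) since 1·1 = 1 ≡ 1, so λ ≡ 8·1 ≡ 8.
  x = λ² - 3 - 3 = 64 - 6 ≡ 3; y = λ·(3 - 3) - 6 ≡ 5. → (3, 5)
double: tangent at (3, 5): λ = (3·3² + 3)/(2·5) ≡ 8/10. 10⁻¹ ≡ 10 (mod 11), so λ ≡ 8·10 ≡ 3.
  x = λ² - 3 - 3 = 9 - 6 ≡ 3; y = λ·(3 - 3) - 5 ≡ 6. → (3, 6)
add P: tangent at (3, 6): λ = (3·3² + 3)/(2·6) ≡ 8/1. 1⁻¹ ≡ 1 (mod 11) since 1·1 = 1 ≡ 1, so λ ≡ 8·1 ≡ 8.
  x = λ² - 3 - 3 = 64 - 6 ≡ 3; y = λ·(3 - 3) - 6 ≡ 5. → (3, 5)

(3, 5)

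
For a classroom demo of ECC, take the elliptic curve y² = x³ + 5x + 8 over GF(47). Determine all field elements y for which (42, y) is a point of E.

x³ + 5x + 8 = 74306 ≡ 46 (mod 47).
46 is a non-residue mod 47; no y exists.

none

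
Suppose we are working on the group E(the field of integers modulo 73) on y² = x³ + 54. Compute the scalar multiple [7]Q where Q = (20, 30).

(68, 41)

Repeated addition: build up to 7Q.
2Q: tangent at (20, 30): λ = (3·20² + 0)/(2·30) ≡ 32/60. 60⁻¹ ≡ 28 (mod 73), so λ ≡ 32·28 ≡ 20.
  x = λ² - 20 - 20 = 400 - 40 ≡ 68; y = λ·(20 - 68) - 30 ≡ 32. → (68, 32)
3Q: (68, 32) + (20, 30). λ = (30 - 32)/(20 - 68) ≡ 71/25 mod 73. 25⁻¹ ≡ 38 (mod 73) since 25·38 = 950 ≡ 1, so λ ≡ 70.
  x = λ² - 68 - 20 = 4900 - 88 ≡ 67; y = λ·(68 - 67) - 32 ≡ 38. → (67, 38)
4Q: (67, 38) + (20, 30). λ = (30 - 38)/(20 - 67) ≡ 65/26 mod 73. 26⁻¹ ≡ 59 (mod 73) since 26·59 = 1534 ≡ 1, so λ ≡ 39.
  x = λ² - 67 - 20 = 1521 - 87 ≡ 47; y = λ·(67 - 47) - 38 ≡ 12. → (47, 12)
5Q: (47, 12) + (20, 30). λ = (30 - 12)/(20 - 47) ≡ 18/46 mod 73. 46⁻¹ ≡ 27 (mod 73), so λ ≡ 48.
  x = λ² - 47 - 20 = 2304 - 67 ≡ 47; y = λ·(47 - 47) - 12 ≡ 61. → (47, 61)
6Q: (47, 61) + (20, 30). λ = (30 - 61)/(20 - 47) ≡ 42/46 mod 73. 46⁻¹ ≡ 27 (mod 73) since 46·27 = 1242 ≡ 1, so λ ≡ 39.
  x = λ² - 47 - 20 = 1521 - 67 ≡ 67; y = λ·(47 - 67) - 61 ≡ 35. → (67, 35)
7Q: (67, 35) + (20, 30). λ = (30 - 35)/(20 - 67) ≡ 68/26 mod 73. 26⁻¹ ≡ 59 (mod 73), so λ ≡ 70.
  x = λ² - 67 - 20 = 4900 - 87 ≡ 68; y = λ·(67 - 68) - 35 ≡ 41. → (68, 41)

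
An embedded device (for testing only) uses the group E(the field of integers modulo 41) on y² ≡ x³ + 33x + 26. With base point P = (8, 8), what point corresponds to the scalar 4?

Double-and-add on 4 = (100)₂. Start with P = (8, 8) for the leading 1-bit.
double: tangent at (8, 8): λ = (3·8² + 33)/(2·8) ≡ 20/16. 16⁻¹ ≡ 18 (mod 41) since 16·18 = 288 ≡ 1, so λ ≡ 20·18 ≡ 32.
  x = λ² - 8 - 8 = 1024 - 16 ≡ 24; y = λ·(8 - 24) - 8 ≡ 13. → (24, 13)
double: tangent at (24, 13): λ = (3·24² + 33)/(2·13) ≡ 39/26. 26⁻¹ ≡ 30 (mod 41) since 26·30 = 780 ≡ 1, so λ ≡ 39·30 ≡ 22.
  x = λ² - 24 - 24 = 484 - 48 ≡ 26; y = λ·(24 - 26) - 13 ≡ 25. → (26, 25)

(26, 25)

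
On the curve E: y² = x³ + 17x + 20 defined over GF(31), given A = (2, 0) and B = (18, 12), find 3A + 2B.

First 3A:
Repeated addition: build up to 3A.
2A: (2, 0) + (2, 0): same x and y₁ ≡ -y₂, so the sum is the point at infinity.
3A: the point at infinity + (2, 0) = (2, 0) (identity).
3A = (2, 0).
Next 2B:
Repeated addition: build up to 2B.
2B: tangent at (18, 12): λ = (3·18² + 17)/(2·12) ≡ 28/24. 24⁻¹ ≡ 22 (mod 31), so λ ≡ 28·22 ≡ 27.
  x = λ² - 18 - 18 = 729 - 36 ≡ 11; y = λ·(18 - 11) - 12 ≡ 22. → (11, 22)
2B = (11, 22).
Finally 3A + 2B:
(2, 0) + (11, 22). λ = (22 - 0)/(11 - 2) ≡ 22/9 mod 31. 9⁻¹ ≡ 7 (mod 31) since 9·7 = 63 ≡ 1, so λ ≡ 30.
  x = λ² - 2 - 11 = 900 - 13 ≡ 19; y = λ·(2 - 19) - 0 ≡ 17. → (19, 17)

(19, 17)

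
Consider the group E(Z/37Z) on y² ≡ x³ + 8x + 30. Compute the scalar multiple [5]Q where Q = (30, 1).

(18, 7)

Double-and-add on 5 = (101)₂. Start with Q = (30, 1) for the leading 1-bit.
double: tangent at (30, 1): λ = (3·30² + 8)/(2·1) ≡ 7/2. 2⁻¹ ≡ 19 (mod 37), so λ ≡ 7·19 ≡ 22.
  x = λ² - 30 - 30 = 484 - 60 ≡ 17; y = λ·(30 - 17) - 1 ≡ 26. → (17, 26)
double: tangent at (17, 26): λ = (3·17² + 8)/(2·26) ≡ 24/15. 15⁻¹ ≡ 5 (mod 37) since 15·5 = 75 ≡ 1, so λ ≡ 24·5 ≡ 9.
  x = λ² - 17 - 17 = 81 - 34 ≡ 10; y = λ·(17 - 10) - 26 ≡ 0. → (10, 0)
add Q: (10, 0) + (30, 1). λ = (1 - 0)/(30 - 10) ≡ 1/20 mod 37. 20⁻¹ ≡ 13 (mod 37), so λ ≡ 13.
  x = λ² - 10 - 30 = 169 - 40 ≡ 18; y = λ·(10 - 18) - 0 ≡ 7. → (18, 7)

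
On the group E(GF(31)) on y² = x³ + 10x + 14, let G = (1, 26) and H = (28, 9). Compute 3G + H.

(28, 22)

First 3G:
Repeated addition: build up to 3G.
2G: tangent at (1, 26): λ = (3·1² + 10)/(2·26) ≡ 13/21. 21⁻¹ ≡ 3 (mod 31), so λ ≡ 13·3 ≡ 8.
  x = λ² - 1 - 1 = 64 - 2 ≡ 0; y = λ·(1 - 0) - 26 ≡ 13. → (0, 13)
3G: (0, 13) + (1, 26). λ = (26 - 13)/(1 - 0) ≡ 13/1 mod 31. 1⁻¹ ≡ 1 (mod 31), so λ ≡ 13.
  x = λ² - 0 - 1 = 169 - 1 ≡ 13; y = λ·(0 - 13) - 13 ≡ 4. → (13, 4)
3G = (13, 4).
Finally 3G + H:
(13, 4) + (28, 9). λ = (9 - 4)/(28 - 13) ≡ 5/15 mod 31. 15⁻¹ ≡ 29 (mod 31) since 15·29 = 435 ≡ 1, so λ ≡ 21.
  x = λ² - 13 - 28 = 441 - 41 ≡ 28; y = λ·(13 - 28) - 4 ≡ 22. → (28, 22)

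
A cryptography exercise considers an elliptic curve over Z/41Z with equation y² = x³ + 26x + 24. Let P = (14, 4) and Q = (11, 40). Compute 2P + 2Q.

(17, 34)

First 2P:
Repeated addition: build up to 2P.
2P: tangent at (14, 4): λ = (3·14² + 26)/(2·4) ≡ 40/8. 8⁻¹ ≡ 36 (mod 41) since 8·36 = 288 ≡ 1, so λ ≡ 40·36 ≡ 5.
  x = λ² - 14 - 14 = 25 - 28 ≡ 38; y = λ·(14 - 38) - 4 ≡ 40. → (38, 40)
2P = (38, 40).
Next 2Q:
Repeated addition: build up to 2Q.
2Q: tangent at (11, 40): λ = (3·11² + 26)/(2·40) ≡ 20/39. 39⁻¹ ≡ 20 (mod 41), so λ ≡ 20·20 ≡ 31.
  x = λ² - 11 - 11 = 961 - 22 ≡ 37; y = λ·(11 - 37) - 40 ≡ 15. → (37, 15)
2Q = (37, 15).
Finally 2P + 2Q:
(38, 40) + (37, 15). λ = (15 - 40)/(37 - 38) ≡ 16/40 mod 41. 40⁻¹ ≡ 40 (mod 41) since 40·40 = 1600 ≡ 1, so λ ≡ 25.
  x = λ² - 38 - 37 = 625 - 75 ≡ 17; y = λ·(38 - 17) - 40 ≡ 34. → (17, 34)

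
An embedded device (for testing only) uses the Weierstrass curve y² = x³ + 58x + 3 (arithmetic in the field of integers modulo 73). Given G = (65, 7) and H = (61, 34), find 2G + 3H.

(61, 39)

First 2G:
Repeated addition: build up to 2G.
2G: tangent at (65, 7): λ = (3·65² + 58)/(2·7) ≡ 31/14. 14⁻¹ ≡ 47 (mod 73) since 14·47 = 658 ≡ 1, so λ ≡ 31·47 ≡ 70.
  x = λ² - 65 - 65 = 4900 - 130 ≡ 25; y = λ·(65 - 25) - 7 ≡ 19. → (25, 19)
2G = (25, 19).
Next 3H:
Repeated addition: build up to 3H.
2H: tangent at (61, 34): λ = (3·61² + 58)/(2·34) ≡ 52/68. 68⁻¹ ≡ 29 (mod 73) since 68·29 = 1972 ≡ 1, so λ ≡ 52·29 ≡ 48.
  x = λ² - 61 - 61 = 2304 - 122 ≡ 65; y = λ·(61 - 65) - 34 ≡ 66. → (65, 66)
3H: (65, 66) + (61, 34). λ = (34 - 66)/(61 - 65) ≡ 41/69 mod 73. 69⁻¹ ≡ 18 (mod 73), so λ ≡ 8.
  x = λ² - 65 - 61 = 64 - 126 ≡ 11; y = λ·(65 - 11) - 66 ≡ 1. → (11, 1)
3H = (11, 1).
Finally 2G + 3H:
(25, 19) + (11, 1). λ = (1 - 19)/(11 - 25) ≡ 55/59 mod 73. 59⁻¹ ≡ 26 (mod 73), so λ ≡ 43.
  x = λ² - 25 - 11 = 1849 - 36 ≡ 61; y = λ·(25 - 61) - 19 ≡ 39. → (61, 39)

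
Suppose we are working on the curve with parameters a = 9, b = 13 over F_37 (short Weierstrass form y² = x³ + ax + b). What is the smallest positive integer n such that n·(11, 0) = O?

2

2P: (11, 0) + (11, 0): same x and y₁ ≡ -y₂, so the sum is O.
2P = O, so the order is 2.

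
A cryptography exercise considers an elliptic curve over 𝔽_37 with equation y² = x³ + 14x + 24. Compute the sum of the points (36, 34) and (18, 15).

(21, 25)

(36, 34) + (18, 15). λ = (15 - 34)/(18 - 36) ≡ 18/19 mod 37. 19⁻¹ ≡ 2 (mod 37) since 19·2 = 38 ≡ 1, so λ ≡ 36.
  x = λ² - 36 - 18 = 1296 - 54 ≡ 21; y = λ·(36 - 21) - 34 ≡ 25. → (21, 25)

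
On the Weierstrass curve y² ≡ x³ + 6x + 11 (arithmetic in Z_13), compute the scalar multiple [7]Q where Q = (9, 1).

Repeated addition: build up to 7Q.
2Q: tangent at (9, 1): λ = (3·9² + 6)/(2·1) ≡ 2/2. 2⁻¹ ≡ 7 (mod 13), so λ ≡ 2·7 ≡ 1.
  x = λ² - 9 - 9 = 1 - 18 ≡ 9; y = λ·(9 - 9) - 1 ≡ 12. → (9, 12)
3Q: (9, 12) + (9, 1): same x and y₁ ≡ -y₂, so the sum is O.
4Q: O + (9, 1) = (9, 1) (identity).
5Q: tangent at (9, 1): λ = (3·9² + 6)/(2·1) ≡ 2/2. 2⁻¹ ≡ 7 (mod 13), so λ ≡ 2·7 ≡ 1.
  x = λ² - 9 - 9 = 1 - 18 ≡ 9; y = λ·(9 - 9) - 1 ≡ 12. → (9, 12)
6Q: (9, 12) + (9, 1): same x and y₁ ≡ -y₂, so the sum is O.
7Q: O + (9, 1) = (9, 1) (identity).

(9, 1)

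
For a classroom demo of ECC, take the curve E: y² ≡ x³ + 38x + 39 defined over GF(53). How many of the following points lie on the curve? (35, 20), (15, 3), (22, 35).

1

(35, 20): 20² ≡ 29, rhs ≡ 42 → off.
(15, 3): 3² ≡ 9, rhs ≡ 9 → on.
(22, 35): 35² ≡ 6, rhs ≡ 22 → off.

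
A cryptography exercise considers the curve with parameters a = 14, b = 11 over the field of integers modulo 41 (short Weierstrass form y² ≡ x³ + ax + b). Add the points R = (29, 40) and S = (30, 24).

(29, 40) + (30, 24). λ = (24 - 40)/(30 - 29) ≡ 25/1 mod 41. 1⁻¹ ≡ 1 (mod 41) since 1·1 = 1 ≡ 1, so λ ≡ 25.
  x = λ² - 29 - 30 = 625 - 59 ≡ 33; y = λ·(29 - 33) - 40 ≡ 24. → (33, 24)

(33, 24)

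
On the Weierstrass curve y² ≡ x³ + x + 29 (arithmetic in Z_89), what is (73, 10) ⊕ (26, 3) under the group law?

(37, 73)

(73, 10) + (26, 3). λ = (3 - 10)/(26 - 73) ≡ 82/42 mod 89. 42⁻¹ ≡ 53 (mod 89), so λ ≡ 74.
  x = λ² - 73 - 26 = 5476 - 99 ≡ 37; y = λ·(73 - 37) - 10 ≡ 73. → (37, 73)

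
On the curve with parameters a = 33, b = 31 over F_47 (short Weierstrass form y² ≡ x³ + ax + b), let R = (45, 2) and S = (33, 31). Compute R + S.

(30, 44)

(45, 2) + (33, 31). λ = (31 - 2)/(33 - 45) ≡ 29/35 mod 47. 35⁻¹ ≡ 43 (mod 47), so λ ≡ 25.
  x = λ² - 45 - 33 = 625 - 78 ≡ 30; y = λ·(45 - 30) - 2 ≡ 44. → (30, 44)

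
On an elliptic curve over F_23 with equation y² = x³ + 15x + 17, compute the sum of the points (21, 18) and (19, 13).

(21, 18) + (19, 13). λ = (13 - 18)/(19 - 21) ≡ 18/21 mod 23. 21⁻¹ ≡ 11 (mod 23), so λ ≡ 14.
  x = λ² - 21 - 19 = 196 - 40 ≡ 18; y = λ·(21 - 18) - 18 ≡ 1. → (18, 1)

(18, 1)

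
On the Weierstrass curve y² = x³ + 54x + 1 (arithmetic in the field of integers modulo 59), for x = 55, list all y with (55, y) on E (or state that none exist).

x³ + 54x + 1 = 169346 ≡ 16 (mod 59).
Square roots of 16 mod 59: 4 and 55 (since 4² = 16 ≡ 16).

4, 55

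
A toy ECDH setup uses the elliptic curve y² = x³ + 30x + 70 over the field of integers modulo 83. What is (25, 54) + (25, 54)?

tangent at (25, 54): λ = (3·25² + 30)/(2·54) ≡ 79/25. 25⁻¹ ≡ 10 (mod 83), so λ ≡ 79·10 ≡ 43.
  x = λ² - 25 - 25 = 1849 - 50 ≡ 56; y = λ·(25 - 56) - 54 ≡ 24. → (56, 24)

(56, 24)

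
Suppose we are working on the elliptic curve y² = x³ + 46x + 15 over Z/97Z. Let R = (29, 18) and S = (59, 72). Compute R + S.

(29, 18) + (59, 72). λ = (72 - 18)/(59 - 29) ≡ 54/30 mod 97. 30⁻¹ ≡ 55 (mod 97), so λ ≡ 60.
  x = λ² - 29 - 59 = 3600 - 88 ≡ 20; y = λ·(29 - 20) - 18 ≡ 37. → (20, 37)

(20, 37)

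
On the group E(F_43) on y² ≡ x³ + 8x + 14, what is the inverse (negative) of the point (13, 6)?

-(13, 6) = (13, -6 mod 43) = (13, 37).

(13, 37)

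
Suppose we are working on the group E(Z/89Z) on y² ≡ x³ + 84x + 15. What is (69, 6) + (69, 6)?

(8, 24)

tangent at (69, 6): λ = (3·69² + 84)/(2·6) ≡ 38/12. 12⁻¹ ≡ 52 (mod 89) since 12·52 = 624 ≡ 1, so λ ≡ 38·52 ≡ 18.
  x = λ² - 69 - 69 = 324 - 138 ≡ 8; y = λ·(69 - 8) - 6 ≡ 24. → (8, 24)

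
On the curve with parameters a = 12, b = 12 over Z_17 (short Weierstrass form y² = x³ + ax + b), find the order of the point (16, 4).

2P: tangent at (16, 4): λ = (3·16² + 12)/(2·4) ≡ 15/8. 8⁻¹ ≡ 15 (mod 17), so λ ≡ 15·15 ≡ 4.
  x = λ² - 16 - 16 = 16 - 32 ≡ 1; y = λ·(16 - 1) - 4 ≡ 5. → (1, 5)
3P: (1, 5) + (16, 4). λ = (4 - 5)/(16 - 1) ≡ 16/15 mod 17. 15⁻¹ ≡ 8 (mod 17), so λ ≡ 9.
  x = λ² - 1 - 16 = 81 - 17 ≡ 13; y = λ·(1 - 13) - 5 ≡ 6. → (13, 6)
4P: (13, 6) + (16, 4). λ = (4 - 6)/(16 - 13) ≡ 15/3 mod 17. 3⁻¹ ≡ 6 (mod 17) since 3·6 = 18 ≡ 1, so λ ≡ 5.
  x = λ² - 13 - 16 = 25 - 29 ≡ 13; y = λ·(13 - 13) - 6 ≡ 11. → (13, 11)
5P: (13, 11) + (16, 4). λ = (4 - 11)/(16 - 13) ≡ 10/3 mod 17. 3⁻¹ ≡ 6 (mod 17), so λ ≡ 9.
  x = λ² - 13 - 16 = 81 - 29 ≡ 1; y = λ·(13 - 1) - 11 ≡ 12. → (1, 12)
6P: (1, 12) + (16, 4). λ = (4 - 12)/(16 - 1) ≡ 9/15 mod 17. 15⁻¹ ≡ 8 (mod 17), so λ ≡ 4.
  x = λ² - 1 - 16 = 16 - 17 ≡ 16; y = λ·(1 - 16) - 12 ≡ 13. → (16, 13)
7P: (16, 13) + (16, 4): same x and y₁ ≡ -y₂, so the sum is O.
7P = O, so the order is 7.

7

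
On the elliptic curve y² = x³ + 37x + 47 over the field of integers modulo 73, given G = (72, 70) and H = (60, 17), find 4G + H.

(29, 18)

First 4G:
Double-and-add on 4 = (100)₂. Start with G = (72, 70) for the leading 1-bit.
double: tangent at (72, 70): λ = (3·72² + 37)/(2·70) ≡ 40/67. 67⁻¹ ≡ 12 (mod 73), so λ ≡ 40·12 ≡ 42.
  x = λ² - 72 - 72 = 1764 - 144 ≡ 14; y = λ·(72 - 14) - 70 ≡ 30. → (14, 30)
double: tangent at (14, 30): λ = (3·14² + 37)/(2·30) ≡ 41/60. 60⁻¹ ≡ 28 (mod 73), so λ ≡ 41·28 ≡ 53.
  x = λ² - 14 - 14 = 2809 - 28 ≡ 7; y = λ·(14 - 7) - 30 ≡ 49. → (7, 49)
4G = (7, 49).
Finally 4G + H:
(7, 49) + (60, 17). λ = (17 - 49)/(60 - 7) ≡ 41/53 mod 73. 53⁻¹ ≡ 62 (mod 73) since 53·62 = 3286 ≡ 1, so λ ≡ 60.
  x = λ² - 7 - 60 = 3600 - 67 ≡ 29; y = λ·(7 - 29) - 49 ≡ 18. → (29, 18)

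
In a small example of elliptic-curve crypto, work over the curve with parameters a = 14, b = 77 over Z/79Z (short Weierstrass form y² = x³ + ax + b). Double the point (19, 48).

tangent at (19, 48): λ = (3·19² + 14)/(2·48) ≡ 70/17. 17⁻¹ ≡ 14 (mod 79), so λ ≡ 70·14 ≡ 32.
  x = λ² - 19 - 19 = 1024 - 38 ≡ 38; y = λ·(19 - 38) - 48 ≡ 55. → (38, 55)

(38, 55)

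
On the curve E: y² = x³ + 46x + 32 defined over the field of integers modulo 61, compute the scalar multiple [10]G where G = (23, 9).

Repeated addition: build up to 10G.
2G: tangent at (23, 9): λ = (3·23² + 46)/(2·9) ≡ 47/18. 18⁻¹ ≡ 17 (mod 61) since 18·17 = 306 ≡ 1, so λ ≡ 47·17 ≡ 6.
  x = λ² - 23 - 23 = 36 - 46 ≡ 51; y = λ·(23 - 51) - 9 ≡ 6. → (51, 6)
3G: (51, 6) + (23, 9). λ = (9 - 6)/(23 - 51) ≡ 3/33 mod 61. 33⁻¹ ≡ 37 (mod 61) since 33·37 = 1221 ≡ 1, so λ ≡ 50.
  x = λ² - 51 - 23 = 2500 - 74 ≡ 47; y = λ·(51 - 47) - 6 ≡ 11. → (47, 11)
4G: (47, 11) + (23, 9). λ = (9 - 11)/(23 - 47) ≡ 59/37 mod 61. 37⁻¹ ≡ 33 (mod 61) since 37·33 = 1221 ≡ 1, so λ ≡ 56.
  x = λ² - 47 - 23 = 3136 - 70 ≡ 16; y = λ·(47 - 16) - 11 ≡ 17. → (16, 17)
5G: (16, 17) + (23, 9). λ = (9 - 17)/(23 - 16) ≡ 53/7 mod 61. 7⁻¹ ≡ 35 (mod 61) since 7·35 = 245 ≡ 1, so λ ≡ 25.
  x = λ² - 16 - 23 = 625 - 39 ≡ 37; y = λ·(16 - 37) - 17 ≡ 7. → (37, 7)
6G: (37, 7) + (23, 9). λ = (9 - 7)/(23 - 37) ≡ 2/47 mod 61. 47⁻¹ ≡ 13 (mod 61) since 47·13 = 611 ≡ 1, so λ ≡ 26.
  x = λ² - 37 - 23 = 676 - 60 ≡ 6; y = λ·(37 - 6) - 7 ≡ 6. → (6, 6)
7G: (6, 6) + (23, 9). λ = (9 - 6)/(23 - 6) ≡ 3/17 mod 61. 17⁻¹ ≡ 18 (mod 61) since 17·18 = 306 ≡ 1, so λ ≡ 54.
  x = λ² - 6 - 23 = 2916 - 29 ≡ 20; y = λ·(6 - 20) - 6 ≡ 31. → (20, 31)
8G: (20, 31) + (23, 9). λ = (9 - 31)/(23 - 20) ≡ 39/3 mod 61. 3⁻¹ ≡ 41 (mod 61), so λ ≡ 13.
  x = λ² - 20 - 23 = 169 - 43 ≡ 4; y = λ·(20 - 4) - 31 ≡ 55. → (4, 55)
9G: (4, 55) + (23, 9). λ = (9 - 55)/(23 - 4) ≡ 15/19 mod 61. 19⁻¹ ≡ 45 (mod 61), so λ ≡ 4.
  x = λ² - 4 - 23 = 16 - 27 ≡ 50; y = λ·(4 - 50) - 55 ≡ 5. → (50, 5)
10G: (50, 5) + (23, 9). λ = (9 - 5)/(23 - 50) ≡ 4/34 mod 61. 34⁻¹ ≡ 9 (mod 61), so λ ≡ 36.
  x = λ² - 50 - 23 = 1296 - 73 ≡ 3; y = λ·(50 - 3) - 5 ≡ 40. → (3, 40)

(3, 40)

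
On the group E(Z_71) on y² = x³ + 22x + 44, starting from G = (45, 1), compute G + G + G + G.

Double-and-add on 4 = (100)₂. Start with G = (45, 1) for the leading 1-bit.
double: tangent at (45, 1): λ = (3·45² + 22)/(2·1) ≡ 62/2. 2⁻¹ ≡ 36 (mod 71), so λ ≡ 62·36 ≡ 31.
  x = λ² - 45 - 45 = 961 - 90 ≡ 19; y = λ·(45 - 19) - 1 ≡ 24. → (19, 24)
double: tangent at (19, 24): λ = (3·19² + 22)/(2·24) ≡ 40/48. 48⁻¹ ≡ 37 (mod 71) since 48·37 = 1776 ≡ 1, so λ ≡ 40·37 ≡ 60.
  x = λ² - 19 - 19 = 3600 - 38 ≡ 12; y = λ·(19 - 12) - 24 ≡ 41. → (12, 41)

(12, 41)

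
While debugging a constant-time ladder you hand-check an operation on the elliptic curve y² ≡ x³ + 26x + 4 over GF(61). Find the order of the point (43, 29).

4

2P: tangent at (43, 29): λ = (3·43² + 26)/(2·29) ≡ 22/58. 58⁻¹ ≡ 20 (mod 61) since 58·20 = 1160 ≡ 1, so λ ≡ 22·20 ≡ 13.
  x = λ² - 43 - 43 = 169 - 86 ≡ 22; y = λ·(43 - 22) - 29 ≡ 0. → (22, 0)
3P: (22, 0) + (43, 29). λ = (29 - 0)/(43 - 22) ≡ 29/21 mod 61. 21⁻¹ ≡ 32 (mod 61), so λ ≡ 13.
  x = λ² - 22 - 43 = 169 - 65 ≡ 43; y = λ·(22 - 43) - 0 ≡ 32. → (43, 32)
4P: (43, 32) + (43, 29): same x and y₁ ≡ -y₂, so the sum is O.
4P = O, so the order is 4.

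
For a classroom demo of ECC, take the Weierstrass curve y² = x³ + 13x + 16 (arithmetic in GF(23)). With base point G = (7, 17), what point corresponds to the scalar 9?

(0, 19)

Double-and-add on 9 = (1001)₂. Start with G = (7, 17) for the leading 1-bit.
double: tangent at (7, 17): λ = (3·7² + 13)/(2·17) ≡ 22/11. 11⁻¹ ≡ 21 (mod 23) since 11·21 = 231 ≡ 1, so λ ≡ 22·21 ≡ 2.
  x = λ² - 7 - 7 = 4 - 14 ≡ 13; y = λ·(7 - 13) - 17 ≡ 17. → (13, 17)
double: tangent at (13, 17): λ = (3·13² + 13)/(2·17) ≡ 14/11. 11⁻¹ ≡ 21 (mod 23), so λ ≡ 14·21 ≡ 18.
  x = λ² - 13 - 13 = 324 - 26 ≡ 22; y = λ·(13 - 22) - 17 ≡ 5. → (22, 5)
double: tangent at (22, 5): λ = (3·22² + 13)/(2·5) ≡ 16/10. 10⁻¹ ≡ 7 (mod 23) since 10·7 = 70 ≡ 1, so λ ≡ 16·7 ≡ 20.
  x = λ² - 22 - 22 = 400 - 44 ≡ 11; y = λ·(22 - 11) - 5 ≡ 8. → (11, 8)
add G: (11, 8) + (7, 17). λ = (17 - 8)/(7 - 11) ≡ 9/19 mod 23. 19⁻¹ ≡ 17 (mod 23), so λ ≡ 15.
  x = λ² - 11 - 7 = 225 - 18 ≡ 0; y = λ·(11 - 0) - 8 ≡ 19. → (0, 19)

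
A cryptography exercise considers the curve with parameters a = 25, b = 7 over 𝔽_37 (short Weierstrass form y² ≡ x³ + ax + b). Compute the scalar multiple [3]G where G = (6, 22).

(12, 0)

Repeated addition: build up to 3G.
2G: tangent at (6, 22): λ = (3·6² + 25)/(2·22) ≡ 22/7. 7⁻¹ ≡ 16 (mod 37), so λ ≡ 22·16 ≡ 19.
  x = λ² - 6 - 6 = 361 - 12 ≡ 16; y = λ·(6 - 16) - 22 ≡ 10. → (16, 10)
3G: (16, 10) + (6, 22). λ = (22 - 10)/(6 - 16) ≡ 12/27 mod 37. 27⁻¹ ≡ 11 (mod 37) since 27·11 = 297 ≡ 1, so λ ≡ 21.
  x = λ² - 16 - 6 = 441 - 22 ≡ 12; y = λ·(16 - 12) - 10 ≡ 0. → (12, 0)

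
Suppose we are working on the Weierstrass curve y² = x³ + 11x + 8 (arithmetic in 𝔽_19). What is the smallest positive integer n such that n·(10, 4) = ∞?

12

2P: tangent at (10, 4): λ = (3·10² + 11)/(2·4) ≡ 7/8. 8⁻¹ ≡ 12 (mod 19), so λ ≡ 7·12 ≡ 8.
  x = λ² - 10 - 10 = 64 - 20 ≡ 6; y = λ·(10 - 6) - 4 ≡ 9. → (6, 9)
3P: (6, 9) + (10, 4). λ = (4 - 9)/(10 - 6) ≡ 14/4 mod 19. 4⁻¹ ≡ 5 (mod 19) since 4·5 = 20 ≡ 1, so λ ≡ 13.
  x = λ² - 6 - 10 = 169 - 16 ≡ 1; y = λ·(6 - 1) - 9 ≡ 18. → (1, 18)
4P: (1, 18) + (10, 4). λ = (4 - 18)/(10 - 1) ≡ 5/9 mod 19. 9⁻¹ ≡ 17 (mod 19) since 9·17 = 153 ≡ 1, so λ ≡ 9.
  x = λ² - 1 - 10 = 81 - 11 ≡ 13; y = λ·(1 - 13) - 18 ≡ 7. → (13, 7)
5P: (13, 7) + (10, 4). λ = (4 - 7)/(10 - 13) ≡ 16/16 mod 19. 16⁻¹ ≡ 6 (mod 19), so λ ≡ 1.
  x = λ² - 13 - 10 = 1 - 23 ≡ 16; y = λ·(13 - 16) - 7 ≡ 9. → (16, 9)
6P: (16, 9) + (10, 4). λ = (4 - 9)/(10 - 16) ≡ 14/13 mod 19. 13⁻¹ ≡ 3 (mod 19) since 13·3 = 39 ≡ 1, so λ ≡ 4.
  x = λ² - 16 - 10 = 16 - 26 ≡ 9; y = λ·(16 - 9) - 9 ≡ 0. → (9, 0)
7P: (9, 0) + (10, 4). λ = (4 - 0)/(10 - 9) ≡ 4/1 mod 19. 1⁻¹ ≡ 1 (mod 19), so λ ≡ 4.
  x = λ² - 9 - 10 = 16 - 19 ≡ 16; y = λ·(9 - 16) - 0 ≡ 10. → (16, 10)
8P: (16, 10) + (10, 4). λ = (4 - 10)/(10 - 16) ≡ 13/13 mod 19. 13⁻¹ ≡ 3 (mod 19), so λ ≡ 1.
  x = λ² - 16 - 10 = 1 - 26 ≡ 13; y = λ·(16 - 13) - 10 ≡ 12. → (13, 12)
9P: (13, 12) + (10, 4). λ = (4 - 12)/(10 - 13) ≡ 11/16 mod 19. 16⁻¹ ≡ 6 (mod 19) since 16·6 = 96 ≡ 1, so λ ≡ 9.
  x = λ² - 13 - 10 = 81 - 23 ≡ 1; y = λ·(13 - 1) - 12 ≡ 1. → (1, 1)
10P: (1, 1) + (10, 4). λ = (4 - 1)/(10 - 1) ≡ 3/9 mod 19. 9⁻¹ ≡ 17 (mod 19), so λ ≡ 13.
  x = λ² - 1 - 10 = 169 - 11 ≡ 6; y = λ·(1 - 6) - 1 ≡ 10. → (6, 10)
11P: (6, 10) + (10, 4). λ = (4 - 10)/(10 - 6) ≡ 13/4 mod 19. 4⁻¹ ≡ 5 (mod 19), so λ ≡ 8.
  x = λ² - 6 - 10 = 64 - 16 ≡ 10; y = λ·(6 - 10) - 10 ≡ 15. → (10, 15)
12P: (10, 15) + (10, 4): same x and y₁ ≡ -y₂, so the sum is ∞.
12P = ∞, so the order is 12.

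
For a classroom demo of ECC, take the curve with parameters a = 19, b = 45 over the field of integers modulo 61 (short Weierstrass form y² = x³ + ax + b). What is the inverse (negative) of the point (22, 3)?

(22, 58)

-(22, 3) = (22, -3 mod 61) = (22, 58).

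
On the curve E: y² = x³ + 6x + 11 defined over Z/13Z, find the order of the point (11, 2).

2P: tangent at (11, 2): λ = (3·11² + 6)/(2·2) ≡ 5/4. 4⁻¹ ≡ 10 (mod 13) since 4·10 = 40 ≡ 1, so λ ≡ 5·10 ≡ 11.
  x = λ² - 11 - 11 = 121 - 22 ≡ 8; y = λ·(11 - 8) - 2 ≡ 5. → (8, 5)
3P: (8, 5) + (11, 2). λ = (2 - 5)/(11 - 8) ≡ 10/3 mod 13. 3⁻¹ ≡ 9 (mod 13) since 3·9 = 27 ≡ 1, so λ ≡ 12.
  x = λ² - 8 - 11 = 144 - 19 ≡ 8; y = λ·(8 - 8) - 5 ≡ 8. → (8, 8)
4P: (8, 8) + (11, 2). λ = (2 - 8)/(11 - 8) ≡ 7/3 mod 13. 3⁻¹ ≡ 9 (mod 13) since 3·9 = 27 ≡ 1, so λ ≡ 11.
  x = λ² - 8 - 11 = 121 - 19 ≡ 11; y = λ·(8 - 11) - 8 ≡ 11. → (11, 11)
5P: (11, 11) + (11, 2): same x and y₁ ≡ -y₂, so the sum is O.
5P = O, so the order is 5.

5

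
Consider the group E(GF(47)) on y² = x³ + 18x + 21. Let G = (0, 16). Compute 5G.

(5, 1)

Repeated addition: build up to 5G.
2G: tangent at (0, 16): λ = (3·0² + 18)/(2·16) ≡ 18/32. 32⁻¹ ≡ 25 (mod 47) since 32·25 = 800 ≡ 1, so λ ≡ 18·25 ≡ 27.
  x = λ² - 0 - 0 = 729 - 0 ≡ 24; y = λ·(0 - 24) - 16 ≡ 41. → (24, 41)
3G: (24, 41) + (0, 16). λ = (16 - 41)/(0 - 24) ≡ 22/23 mod 47. 23⁻¹ ≡ 45 (mod 47) since 23·45 = 1035 ≡ 1, so λ ≡ 3.
  x = λ² - 24 - 0 = 9 - 24 ≡ 32; y = λ·(24 - 32) - 41 ≡ 29. → (32, 29)
4G: (32, 29) + (0, 16). λ = (16 - 29)/(0 - 32) ≡ 34/15 mod 47. 15⁻¹ ≡ 22 (mod 47), so λ ≡ 43.
  x = λ² - 32 - 0 = 1849 - 32 ≡ 31; y = λ·(32 - 31) - 29 ≡ 14. → (31, 14)
5G: (31, 14) + (0, 16). λ = (16 - 14)/(0 - 31) ≡ 2/16 mod 47. 16⁻¹ ≡ 3 (mod 47) since 16·3 = 48 ≡ 1, so λ ≡ 6.
  x = λ² - 31 - 0 = 36 - 31 ≡ 5; y = λ·(31 - 5) - 14 ≡ 1. → (5, 1)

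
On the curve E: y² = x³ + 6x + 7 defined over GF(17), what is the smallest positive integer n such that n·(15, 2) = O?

2P: tangent at (15, 2): λ = (3·15² + 6)/(2·2) ≡ 1/4. 4⁻¹ ≡ 13 (mod 17) since 4·13 = 52 ≡ 1, so λ ≡ 1·13 ≡ 13.
  x = λ² - 15 - 15 = 169 - 30 ≡ 3; y = λ·(15 - 3) - 2 ≡ 1. → (3, 1)
3P: (3, 1) + (15, 2). λ = (2 - 1)/(15 - 3) ≡ 1/12 mod 17. 12⁻¹ ≡ 10 (mod 17) since 12·10 = 120 ≡ 1, so λ ≡ 10.
  x = λ² - 3 - 15 = 100 - 18 ≡ 14; y = λ·(3 - 14) - 1 ≡ 8. → (14, 8)
4P: (14, 8) + (15, 2). λ = (2 - 8)/(15 - 14) ≡ 11/1 mod 17. 1⁻¹ ≡ 1 (mod 17), so λ ≡ 11.
  x = λ² - 14 - 15 = 121 - 29 ≡ 7; y = λ·(14 - 7) - 8 ≡ 1. → (7, 1)
5P: (7, 1) + (15, 2). λ = (2 - 1)/(15 - 7) ≡ 1/8 mod 17. 8⁻¹ ≡ 15 (mod 17) since 8·15 = 120 ≡ 1, so λ ≡ 15.
  x = λ² - 7 - 15 = 225 - 22 ≡ 16; y = λ·(7 - 16) - 1 ≡ 0. → (16, 0)
6P: (16, 0) + (15, 2). λ = (2 - 0)/(15 - 16) ≡ 2/16 mod 17. 16⁻¹ ≡ 16 (mod 17) since 16·16 = 256 ≡ 1, so λ ≡ 15.
  x = λ² - 16 - 15 = 225 - 31 ≡ 7; y = λ·(16 - 7) - 0 ≡ 16. → (7, 16)
7P: (7, 16) + (15, 2). λ = (2 - 16)/(15 - 7) ≡ 3/8 mod 17. 8⁻¹ ≡ 15 (mod 17), so λ ≡ 11.
  x = λ² - 7 - 15 = 121 - 22 ≡ 14; y = λ·(7 - 14) - 16 ≡ 9. → (14, 9)
8P: (14, 9) + (15, 2). λ = (2 - 9)/(15 - 14) ≡ 10/1 mod 17. 1⁻¹ ≡ 1 (mod 17) since 1·1 = 1 ≡ 1, so λ ≡ 10.
  x = λ² - 14 - 15 = 100 - 29 ≡ 3; y = λ·(14 - 3) - 9 ≡ 16. → (3, 16)
9P: (3, 16) + (15, 2). λ = (2 - 16)/(15 - 3) ≡ 3/12 mod 17. 12⁻¹ ≡ 10 (mod 17), so λ ≡ 13.
  x = λ² - 3 - 15 = 169 - 18 ≡ 15; y = λ·(3 - 15) - 16 ≡ 15. → (15, 15)
10P: (15, 15) + (15, 2): same x and y₁ ≡ -y₂, so the sum is O.
10P = O, so the order is 10.

10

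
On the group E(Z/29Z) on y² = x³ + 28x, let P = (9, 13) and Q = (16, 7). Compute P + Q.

(0, 0)

(9, 13) + (16, 7). λ = (7 - 13)/(16 - 9) ≡ 23/7 mod 29. 7⁻¹ ≡ 25 (mod 29), so λ ≡ 24.
  x = λ² - 9 - 16 = 576 - 25 ≡ 0; y = λ·(9 - 0) - 13 ≡ 0. → (0, 0)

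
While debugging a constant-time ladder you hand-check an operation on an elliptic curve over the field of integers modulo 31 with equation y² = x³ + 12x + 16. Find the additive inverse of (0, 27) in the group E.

-(0, 27) = (0, -27 mod 31) = (0, 4).

(0, 4)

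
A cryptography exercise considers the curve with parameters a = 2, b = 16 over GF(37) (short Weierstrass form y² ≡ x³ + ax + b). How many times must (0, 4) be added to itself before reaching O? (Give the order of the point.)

7

2P: tangent at (0, 4): λ = (3·0² + 2)/(2·4) ≡ 2/8. 8⁻¹ ≡ 14 (mod 37), so λ ≡ 2·14 ≡ 28.
  x = λ² - 0 - 0 = 784 - 0 ≡ 7; y = λ·(0 - 7) - 4 ≡ 22. → (7, 22)
3P: (7, 22) + (0, 4). λ = (4 - 22)/(0 - 7) ≡ 19/30 mod 37. 30⁻¹ ≡ 21 (mod 37), so λ ≡ 29.
  x = λ² - 7 - 0 = 841 - 7 ≡ 20; y = λ·(7 - 20) - 22 ≡ 8. → (20, 8)
4P: (20, 8) + (0, 4). λ = (4 - 8)/(0 - 20) ≡ 33/17 mod 37. 17⁻¹ ≡ 24 (mod 37), so λ ≡ 15.
  x = λ² - 20 - 0 = 225 - 20 ≡ 20; y = λ·(20 - 20) - 8 ≡ 29. → (20, 29)
5P: (20, 29) + (0, 4). λ = (4 - 29)/(0 - 20) ≡ 12/17 mod 37. 17⁻¹ ≡ 24 (mod 37), so λ ≡ 29.
  x = λ² - 20 - 0 = 841 - 20 ≡ 7; y = λ·(20 - 7) - 29 ≡ 15. → (7, 15)
6P: (7, 15) + (0, 4). λ = (4 - 15)/(0 - 7) ≡ 26/30 mod 37. 30⁻¹ ≡ 21 (mod 37), so λ ≡ 28.
  x = λ² - 7 - 0 = 784 - 7 ≡ 0; y = λ·(7 - 0) - 15 ≡ 33. → (0, 33)
7P: (0, 33) + (0, 4): same x and y₁ ≡ -y₂, so the sum is O.
7P = O, so the order is 7.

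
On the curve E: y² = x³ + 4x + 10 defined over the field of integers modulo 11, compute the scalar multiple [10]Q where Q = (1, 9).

Repeated addition: build up to 10Q.
2Q: tangent at (1, 9): λ = (3·1² + 4)/(2·9) ≡ 7/7. 7⁻¹ ≡ 8 (mod 11) since 7·8 = 56 ≡ 1, so λ ≡ 7·8 ≡ 1.
  x = λ² - 1 - 1 = 1 - 2 ≡ 10; y = λ·(1 - 10) - 9 ≡ 4. → (10, 4)
3Q: (10, 4) + (1, 9). λ = (9 - 4)/(1 - 10) ≡ 5/2 mod 11. 2⁻¹ ≡ 6 (mod 11), so λ ≡ 8.
  x = λ² - 10 - 1 = 64 - 11 ≡ 9; y = λ·(10 - 9) - 4 ≡ 4. → (9, 4)
4Q: (9, 4) + (1, 9). λ = (9 - 4)/(1 - 9) ≡ 5/3 mod 11. 3⁻¹ ≡ 4 (mod 11) since 3·4 = 12 ≡ 1, so λ ≡ 9.
  x = λ² - 9 - 1 = 81 - 10 ≡ 5; y = λ·(9 - 5) - 4 ≡ 10. → (5, 10)
5Q: (5, 10) + (1, 9). λ = (9 - 10)/(1 - 5) ≡ 10/7 mod 11. 7⁻¹ ≡ 8 (mod 11), so λ ≡ 3.
  x = λ² - 5 - 1 = 9 - 6 ≡ 3; y = λ·(5 - 3) - 10 ≡ 7. → (3, 7)
6Q: (3, 7) + (1, 9). λ = (9 - 7)/(1 - 3) ≡ 2/9 mod 11. 9⁻¹ ≡ 5 (mod 11), so λ ≡ 10.
  x = λ² - 3 - 1 = 100 - 4 ≡ 8; y = λ·(3 - 8) - 7 ≡ 9. → (8, 9)
7Q: (8, 9) + (1, 9). λ = (9 - 9)/(1 - 8) ≡ 0/4 mod 11. 4⁻¹ ≡ 3 (mod 11) since 4·3 = 12 ≡ 1, so λ ≡ 0.
  x = λ² - 8 - 1 = 0 - 9 ≡ 2; y = λ·(8 - 2) - 9 ≡ 2. → (2, 2)
8Q: (2, 2) + (1, 9). λ = (9 - 2)/(1 - 2) ≡ 7/10 mod 11. 10⁻¹ ≡ 10 (mod 11), so λ ≡ 4.
  x = λ² - 2 - 1 = 16 - 3 ≡ 2; y = λ·(2 - 2) - 2 ≡ 9. → (2, 9)
9Q: (2, 9) + (1, 9). λ = (9 - 9)/(1 - 2) ≡ 0/10 mod 11. 10⁻¹ ≡ 10 (mod 11), so λ ≡ 0.
  x = λ² - 2 - 1 = 0 - 3 ≡ 8; y = λ·(2 - 8) - 9 ≡ 2. → (8, 2)
10Q: (8, 2) + (1, 9). λ = (9 - 2)/(1 - 8) ≡ 7/4 mod 11. 4⁻¹ ≡ 3 (mod 11), so λ ≡ 10.
  x = λ² - 8 - 1 = 100 - 9 ≡ 3; y = λ·(8 - 3) - 2 ≡ 4. → (3, 4)

(3, 4)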